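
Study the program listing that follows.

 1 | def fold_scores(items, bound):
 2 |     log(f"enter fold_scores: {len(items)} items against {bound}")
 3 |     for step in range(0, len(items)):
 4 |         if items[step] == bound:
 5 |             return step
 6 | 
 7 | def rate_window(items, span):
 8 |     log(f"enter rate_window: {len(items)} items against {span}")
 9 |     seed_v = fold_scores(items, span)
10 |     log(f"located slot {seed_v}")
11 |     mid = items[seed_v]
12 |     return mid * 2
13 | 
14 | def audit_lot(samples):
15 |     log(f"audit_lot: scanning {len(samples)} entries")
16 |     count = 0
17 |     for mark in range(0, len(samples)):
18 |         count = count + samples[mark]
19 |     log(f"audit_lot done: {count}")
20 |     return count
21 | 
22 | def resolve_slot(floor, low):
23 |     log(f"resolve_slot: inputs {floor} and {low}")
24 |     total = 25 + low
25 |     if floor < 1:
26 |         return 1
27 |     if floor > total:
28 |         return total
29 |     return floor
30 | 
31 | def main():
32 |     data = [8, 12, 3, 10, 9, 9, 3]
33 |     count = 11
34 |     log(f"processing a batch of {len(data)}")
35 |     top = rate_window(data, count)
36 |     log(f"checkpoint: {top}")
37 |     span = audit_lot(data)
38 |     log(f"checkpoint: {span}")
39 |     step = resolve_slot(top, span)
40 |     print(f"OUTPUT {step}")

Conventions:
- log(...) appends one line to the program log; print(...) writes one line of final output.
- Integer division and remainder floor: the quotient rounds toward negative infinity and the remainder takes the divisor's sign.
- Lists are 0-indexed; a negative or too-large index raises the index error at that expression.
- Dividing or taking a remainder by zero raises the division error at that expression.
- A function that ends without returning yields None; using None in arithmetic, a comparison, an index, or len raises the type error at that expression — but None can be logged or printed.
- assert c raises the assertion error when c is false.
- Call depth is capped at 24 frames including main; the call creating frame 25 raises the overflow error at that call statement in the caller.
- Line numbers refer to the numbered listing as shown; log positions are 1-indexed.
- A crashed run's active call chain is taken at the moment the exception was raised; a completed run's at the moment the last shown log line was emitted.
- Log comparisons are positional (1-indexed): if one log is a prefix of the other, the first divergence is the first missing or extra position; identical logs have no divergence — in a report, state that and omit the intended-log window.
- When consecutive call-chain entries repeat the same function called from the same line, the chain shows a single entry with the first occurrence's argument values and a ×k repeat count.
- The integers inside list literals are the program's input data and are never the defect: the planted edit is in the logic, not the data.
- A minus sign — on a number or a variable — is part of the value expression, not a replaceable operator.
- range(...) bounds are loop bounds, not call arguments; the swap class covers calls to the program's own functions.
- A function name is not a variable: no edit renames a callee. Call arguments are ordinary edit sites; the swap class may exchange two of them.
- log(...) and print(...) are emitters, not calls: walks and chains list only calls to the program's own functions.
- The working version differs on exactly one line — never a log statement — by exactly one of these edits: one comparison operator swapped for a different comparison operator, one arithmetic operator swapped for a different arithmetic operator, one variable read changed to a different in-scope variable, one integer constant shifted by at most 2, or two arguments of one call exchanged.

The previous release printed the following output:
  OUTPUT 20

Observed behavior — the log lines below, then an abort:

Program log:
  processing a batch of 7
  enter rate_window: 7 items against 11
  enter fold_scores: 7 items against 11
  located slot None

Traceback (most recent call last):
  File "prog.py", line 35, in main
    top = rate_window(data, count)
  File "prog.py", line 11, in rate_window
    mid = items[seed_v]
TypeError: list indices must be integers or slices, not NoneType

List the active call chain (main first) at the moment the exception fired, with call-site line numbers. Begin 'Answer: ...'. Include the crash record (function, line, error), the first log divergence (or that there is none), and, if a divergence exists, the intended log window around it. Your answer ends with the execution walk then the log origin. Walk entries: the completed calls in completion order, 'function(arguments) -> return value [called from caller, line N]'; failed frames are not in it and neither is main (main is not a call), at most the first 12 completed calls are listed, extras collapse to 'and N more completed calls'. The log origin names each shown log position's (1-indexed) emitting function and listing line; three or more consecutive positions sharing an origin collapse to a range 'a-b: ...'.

Answer: main -> rate_window (called at line 35).
Core observation: At log position 2 the runs split — shown 'enter rate_window: 7 items against 11', but the working version logs 'enter rate_window: 7 items against 10'.
Crash: rate_window, line 11, TypeError.
First divergence: position 2; shown 'enter rate_window: 7 items against 11' vs intended 'enter rate_window: 7 items against 10'.
Intended log window:
  1: processing a batch of 7
  2: enter rate_window: 7 items against 10
  3: enter fold_scores: 7 items against 10
Execution walk:
  fold_scores([8, 12, 3, 10, 9, 9, 3], 11) -> None  [called from rate_window, line 9]
Log line origins:
  1: logged in main at line 34
  2: logged in rate_window at line 8
  3: logged in fold_scores at line 2
  4: logged in rate_window at line 10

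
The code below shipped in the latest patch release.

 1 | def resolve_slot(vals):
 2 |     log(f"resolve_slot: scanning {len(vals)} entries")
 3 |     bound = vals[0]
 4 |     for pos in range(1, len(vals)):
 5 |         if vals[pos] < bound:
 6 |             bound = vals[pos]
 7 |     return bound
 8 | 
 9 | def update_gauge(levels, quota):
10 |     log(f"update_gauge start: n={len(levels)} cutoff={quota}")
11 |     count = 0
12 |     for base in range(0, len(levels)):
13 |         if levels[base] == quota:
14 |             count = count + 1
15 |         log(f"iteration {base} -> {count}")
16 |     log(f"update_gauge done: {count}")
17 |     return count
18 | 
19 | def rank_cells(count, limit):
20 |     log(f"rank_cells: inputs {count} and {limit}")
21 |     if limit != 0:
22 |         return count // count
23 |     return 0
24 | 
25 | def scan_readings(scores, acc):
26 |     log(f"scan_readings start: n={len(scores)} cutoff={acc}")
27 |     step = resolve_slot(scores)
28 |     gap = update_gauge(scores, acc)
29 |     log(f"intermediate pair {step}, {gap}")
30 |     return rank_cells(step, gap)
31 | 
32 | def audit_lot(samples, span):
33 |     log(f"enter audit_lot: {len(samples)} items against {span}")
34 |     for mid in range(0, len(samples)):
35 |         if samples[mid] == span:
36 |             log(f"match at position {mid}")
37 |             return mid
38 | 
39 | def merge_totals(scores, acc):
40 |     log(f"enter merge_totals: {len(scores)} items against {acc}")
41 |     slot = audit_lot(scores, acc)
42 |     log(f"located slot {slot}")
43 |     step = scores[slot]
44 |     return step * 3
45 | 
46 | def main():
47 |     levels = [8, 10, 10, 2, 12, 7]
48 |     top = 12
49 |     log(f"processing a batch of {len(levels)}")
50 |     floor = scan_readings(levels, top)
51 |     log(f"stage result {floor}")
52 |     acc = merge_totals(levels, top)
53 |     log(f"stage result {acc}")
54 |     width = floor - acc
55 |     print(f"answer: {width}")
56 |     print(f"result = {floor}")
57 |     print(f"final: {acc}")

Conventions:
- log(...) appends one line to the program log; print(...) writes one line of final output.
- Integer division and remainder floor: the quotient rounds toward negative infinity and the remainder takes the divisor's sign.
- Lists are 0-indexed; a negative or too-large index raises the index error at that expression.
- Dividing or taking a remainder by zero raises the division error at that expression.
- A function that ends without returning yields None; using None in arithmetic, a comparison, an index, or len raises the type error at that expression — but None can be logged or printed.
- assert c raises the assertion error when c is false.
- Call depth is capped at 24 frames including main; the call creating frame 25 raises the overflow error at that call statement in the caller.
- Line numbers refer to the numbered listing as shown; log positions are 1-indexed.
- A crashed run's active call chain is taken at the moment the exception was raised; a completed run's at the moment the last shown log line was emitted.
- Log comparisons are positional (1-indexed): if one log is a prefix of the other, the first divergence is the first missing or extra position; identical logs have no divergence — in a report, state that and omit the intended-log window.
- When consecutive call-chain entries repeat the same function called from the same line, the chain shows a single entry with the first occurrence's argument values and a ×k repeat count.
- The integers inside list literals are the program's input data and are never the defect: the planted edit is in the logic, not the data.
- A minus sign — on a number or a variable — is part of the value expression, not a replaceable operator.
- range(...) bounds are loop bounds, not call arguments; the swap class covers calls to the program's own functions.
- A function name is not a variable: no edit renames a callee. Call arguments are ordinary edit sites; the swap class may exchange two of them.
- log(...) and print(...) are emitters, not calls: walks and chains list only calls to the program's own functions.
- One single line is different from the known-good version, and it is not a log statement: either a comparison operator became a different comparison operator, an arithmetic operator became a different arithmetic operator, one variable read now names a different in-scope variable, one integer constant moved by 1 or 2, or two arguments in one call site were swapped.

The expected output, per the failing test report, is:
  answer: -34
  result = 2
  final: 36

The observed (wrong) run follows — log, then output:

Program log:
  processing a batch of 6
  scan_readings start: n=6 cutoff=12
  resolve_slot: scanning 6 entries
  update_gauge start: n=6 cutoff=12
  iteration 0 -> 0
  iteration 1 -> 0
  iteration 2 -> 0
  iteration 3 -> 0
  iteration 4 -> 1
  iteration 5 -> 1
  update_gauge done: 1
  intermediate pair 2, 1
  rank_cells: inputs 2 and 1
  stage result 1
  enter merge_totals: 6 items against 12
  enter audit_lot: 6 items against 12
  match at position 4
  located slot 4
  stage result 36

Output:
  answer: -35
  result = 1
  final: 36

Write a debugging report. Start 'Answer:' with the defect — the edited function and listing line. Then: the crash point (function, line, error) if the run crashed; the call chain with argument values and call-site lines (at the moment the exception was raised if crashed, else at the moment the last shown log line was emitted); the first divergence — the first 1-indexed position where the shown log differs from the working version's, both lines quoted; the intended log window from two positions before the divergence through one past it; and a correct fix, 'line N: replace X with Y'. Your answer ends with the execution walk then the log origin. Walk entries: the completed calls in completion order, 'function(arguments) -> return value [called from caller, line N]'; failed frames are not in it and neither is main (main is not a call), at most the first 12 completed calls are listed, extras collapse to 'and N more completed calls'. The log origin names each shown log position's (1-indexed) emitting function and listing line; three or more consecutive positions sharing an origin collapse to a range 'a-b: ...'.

Answer: the defect is in rank_cells at line 22.
The tell: At log position 14 the runs split — shown 'stage result 1', but the working version logs 'stage result 2'.
Call chain: main.
First divergence: position 14 — shown 'stage result 1', intended 'stage result 2'.
Intended log window:
  12: intermediate pair 2, 1
  13: rank_cells: inputs 2 and 1
  14: stage result 2
  15: enter merge_totals: 6 items against 12
Execution walk:
  resolve_slot([8, 10, 10, 2, 12, 7]) -> 2  [called from scan_readings, line 27]
  update_gauge([8, 10, 10, 2, 12, 7], 12) -> 1  [called from scan_readings, line 28]
  rank_cells(2, 1) -> 1  [called from scan_readings, line 30]
  scan_readings([8, 10, 10, 2, 12, 7], 12) -> 1  [called from main, line 50]
  audit_lot([8, 10, 10, 2, 12, 7], 12) -> 4  [called from merge_totals, line 41]
  merge_totals([8, 10, 10, 2, 12, 7], 12) -> 36  [called from main, line 52]
Log origins:
  1 — main, line 49
  2 — scan_readings, line 26
  3 — resolve_slot, line 2
  4 — update_gauge, line 10
  5-10 — update_gauge, line 15
  11 — update_gauge, line 16
  12 — scan_readings, line 29
  13 — rank_cells, line 20
  14 — main, line 51
  15 — merge_totals, line 40
  16 — audit_lot, line 33
  17 — audit_lot, line 36
  18 — merge_totals, line 42
  19 — main, line 53
A correct fix: line 22: replace `count // count` with `count // limit`.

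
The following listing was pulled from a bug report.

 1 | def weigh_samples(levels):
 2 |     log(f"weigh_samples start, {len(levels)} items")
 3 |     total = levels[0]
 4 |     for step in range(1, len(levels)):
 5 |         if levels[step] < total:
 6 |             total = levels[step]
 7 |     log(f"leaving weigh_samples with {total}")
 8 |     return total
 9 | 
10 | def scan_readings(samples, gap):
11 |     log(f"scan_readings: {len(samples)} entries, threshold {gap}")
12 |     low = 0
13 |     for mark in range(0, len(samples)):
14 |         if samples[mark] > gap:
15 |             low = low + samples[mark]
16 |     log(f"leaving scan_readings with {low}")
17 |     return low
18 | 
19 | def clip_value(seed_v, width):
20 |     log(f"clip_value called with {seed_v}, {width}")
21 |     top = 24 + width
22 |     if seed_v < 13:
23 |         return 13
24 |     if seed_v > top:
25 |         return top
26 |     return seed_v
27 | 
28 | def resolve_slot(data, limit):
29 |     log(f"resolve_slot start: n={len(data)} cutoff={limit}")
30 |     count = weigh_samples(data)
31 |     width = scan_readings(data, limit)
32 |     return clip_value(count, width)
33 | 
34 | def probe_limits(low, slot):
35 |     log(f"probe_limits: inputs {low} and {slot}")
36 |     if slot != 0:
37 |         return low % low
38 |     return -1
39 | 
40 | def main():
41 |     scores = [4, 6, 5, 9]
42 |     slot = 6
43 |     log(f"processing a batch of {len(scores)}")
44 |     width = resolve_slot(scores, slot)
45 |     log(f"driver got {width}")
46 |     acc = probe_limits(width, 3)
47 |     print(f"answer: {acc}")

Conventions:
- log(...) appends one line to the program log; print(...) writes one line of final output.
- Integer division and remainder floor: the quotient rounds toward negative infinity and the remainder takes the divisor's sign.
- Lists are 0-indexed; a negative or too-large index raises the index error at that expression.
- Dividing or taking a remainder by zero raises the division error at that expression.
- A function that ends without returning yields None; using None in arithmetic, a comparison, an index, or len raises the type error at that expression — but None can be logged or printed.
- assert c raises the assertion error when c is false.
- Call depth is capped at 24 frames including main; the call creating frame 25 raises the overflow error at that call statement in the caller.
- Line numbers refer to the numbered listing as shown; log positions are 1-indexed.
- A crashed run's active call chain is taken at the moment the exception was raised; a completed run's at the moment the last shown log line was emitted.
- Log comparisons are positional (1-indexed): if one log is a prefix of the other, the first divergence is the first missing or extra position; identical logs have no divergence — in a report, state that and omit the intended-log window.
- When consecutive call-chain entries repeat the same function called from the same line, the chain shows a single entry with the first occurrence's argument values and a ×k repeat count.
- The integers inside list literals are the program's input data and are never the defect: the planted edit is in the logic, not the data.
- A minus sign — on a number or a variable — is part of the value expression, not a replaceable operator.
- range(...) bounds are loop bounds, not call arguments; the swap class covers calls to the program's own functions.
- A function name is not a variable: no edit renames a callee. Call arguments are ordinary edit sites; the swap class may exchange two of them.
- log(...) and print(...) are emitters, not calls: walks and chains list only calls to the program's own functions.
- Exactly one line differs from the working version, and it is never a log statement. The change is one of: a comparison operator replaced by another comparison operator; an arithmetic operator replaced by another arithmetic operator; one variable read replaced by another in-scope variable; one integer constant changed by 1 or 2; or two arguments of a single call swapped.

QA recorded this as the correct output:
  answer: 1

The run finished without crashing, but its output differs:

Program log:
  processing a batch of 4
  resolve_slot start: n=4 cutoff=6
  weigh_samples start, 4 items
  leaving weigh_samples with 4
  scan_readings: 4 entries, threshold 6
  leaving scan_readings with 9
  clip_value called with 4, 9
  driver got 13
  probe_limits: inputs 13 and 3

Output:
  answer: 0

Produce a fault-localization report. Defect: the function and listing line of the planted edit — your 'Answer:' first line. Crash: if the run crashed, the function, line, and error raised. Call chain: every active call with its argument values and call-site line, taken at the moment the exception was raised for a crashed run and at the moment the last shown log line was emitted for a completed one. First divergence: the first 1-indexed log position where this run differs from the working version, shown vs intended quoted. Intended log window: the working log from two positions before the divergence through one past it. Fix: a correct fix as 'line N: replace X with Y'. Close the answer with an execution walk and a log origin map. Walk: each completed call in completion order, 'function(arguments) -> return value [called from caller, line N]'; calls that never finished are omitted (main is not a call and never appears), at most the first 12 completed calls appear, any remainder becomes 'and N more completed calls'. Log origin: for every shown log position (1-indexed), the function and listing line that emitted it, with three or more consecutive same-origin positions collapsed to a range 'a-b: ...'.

Answer: the defect is in probe_limits at line 37.
Key fact: The logs agree in full; only the final output differs.
Call chain: main -> probe_limits(13, 3) (called at line 46).
First divergence: none (the log streams are identical).
Execution walk:
  weigh_samples([4, 6, 5, 9]) -> 4  [called from resolve_slot, line 30]
  scan_readings([4, 6, 5, 9], 6) -> 9  [called from resolve_slot, line 31]
  clip_value(4, 9) -> 13  [called from resolve_slot, line 32]
  resolve_slot([4, 6, 5, 9], 6) -> 13  [called from main, line 44]
  probe_limits(13, 3) -> 0  [called from main, line 46]
Log line origins:
  1: emitted by main (line 43)
  2: emitted by resolve_slot (line 29)
  3: emitted by weigh_samples (line 2)
  4: emitted by weigh_samples (line 7)
  5: emitted by scan_readings (line 11)
  6: emitted by scan_readings (line 16)
  7: emitted by clip_value (line 20)
  8: emitted by main (line 45)
  9: emitted by probe_limits (line 35)
A correct fix: line 37: replace `low % low` with `low % slot`.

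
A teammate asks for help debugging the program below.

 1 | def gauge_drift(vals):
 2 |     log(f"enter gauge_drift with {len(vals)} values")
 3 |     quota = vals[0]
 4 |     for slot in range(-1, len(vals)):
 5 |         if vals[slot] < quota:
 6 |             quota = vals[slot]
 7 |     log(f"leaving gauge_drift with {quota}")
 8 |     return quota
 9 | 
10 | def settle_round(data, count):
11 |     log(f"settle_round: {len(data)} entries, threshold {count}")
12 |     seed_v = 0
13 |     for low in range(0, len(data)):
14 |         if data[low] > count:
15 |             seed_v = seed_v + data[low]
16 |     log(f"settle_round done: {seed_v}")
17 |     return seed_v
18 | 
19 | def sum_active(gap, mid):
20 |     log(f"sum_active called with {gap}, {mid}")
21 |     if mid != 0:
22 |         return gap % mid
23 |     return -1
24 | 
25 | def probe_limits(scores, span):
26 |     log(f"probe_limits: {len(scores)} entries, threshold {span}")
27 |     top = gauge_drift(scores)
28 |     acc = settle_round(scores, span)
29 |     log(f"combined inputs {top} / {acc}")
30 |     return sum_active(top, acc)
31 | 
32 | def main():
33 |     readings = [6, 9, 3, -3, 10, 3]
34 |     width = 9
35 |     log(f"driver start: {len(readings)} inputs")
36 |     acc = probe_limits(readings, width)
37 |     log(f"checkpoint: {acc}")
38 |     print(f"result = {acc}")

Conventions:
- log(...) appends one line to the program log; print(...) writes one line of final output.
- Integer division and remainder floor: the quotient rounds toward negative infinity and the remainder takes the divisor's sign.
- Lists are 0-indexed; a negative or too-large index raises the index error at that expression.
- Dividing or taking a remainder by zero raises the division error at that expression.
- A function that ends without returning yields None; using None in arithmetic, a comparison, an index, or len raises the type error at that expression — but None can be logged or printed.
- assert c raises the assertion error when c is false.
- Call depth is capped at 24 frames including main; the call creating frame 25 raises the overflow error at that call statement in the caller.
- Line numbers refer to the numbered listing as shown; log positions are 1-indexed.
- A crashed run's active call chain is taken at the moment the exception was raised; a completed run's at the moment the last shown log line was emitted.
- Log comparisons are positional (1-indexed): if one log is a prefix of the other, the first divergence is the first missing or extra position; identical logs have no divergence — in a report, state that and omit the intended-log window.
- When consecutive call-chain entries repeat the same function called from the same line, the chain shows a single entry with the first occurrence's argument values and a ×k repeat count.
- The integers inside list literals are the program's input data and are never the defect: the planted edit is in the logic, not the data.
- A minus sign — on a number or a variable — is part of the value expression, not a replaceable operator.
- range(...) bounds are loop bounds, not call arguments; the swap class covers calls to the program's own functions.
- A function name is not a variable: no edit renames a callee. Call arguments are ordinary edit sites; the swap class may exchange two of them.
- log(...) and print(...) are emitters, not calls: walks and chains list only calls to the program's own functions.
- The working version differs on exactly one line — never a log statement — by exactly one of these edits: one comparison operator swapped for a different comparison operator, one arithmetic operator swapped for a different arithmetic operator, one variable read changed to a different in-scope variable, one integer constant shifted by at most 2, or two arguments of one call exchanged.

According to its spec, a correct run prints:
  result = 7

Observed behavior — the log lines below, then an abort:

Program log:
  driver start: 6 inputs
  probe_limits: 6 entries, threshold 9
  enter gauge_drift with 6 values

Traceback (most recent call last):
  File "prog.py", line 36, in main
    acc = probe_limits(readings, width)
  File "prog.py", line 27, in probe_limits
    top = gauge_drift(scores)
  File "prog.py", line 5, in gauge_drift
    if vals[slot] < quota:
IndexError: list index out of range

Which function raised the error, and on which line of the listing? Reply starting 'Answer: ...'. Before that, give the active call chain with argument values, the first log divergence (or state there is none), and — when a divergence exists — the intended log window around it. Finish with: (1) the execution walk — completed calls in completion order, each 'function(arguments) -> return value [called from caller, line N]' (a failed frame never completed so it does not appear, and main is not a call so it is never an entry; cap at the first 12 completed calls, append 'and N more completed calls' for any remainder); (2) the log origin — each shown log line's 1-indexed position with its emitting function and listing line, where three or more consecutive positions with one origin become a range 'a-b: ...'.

Answer: the error was raised in gauge_drift, line 5.
Key fact: The log ends early — 3 lines, where the working version next logs 'leaving gauge_drift with -3'.
Call chain: main -> probe_limits([6, 9, 3, -3, 10, 3], 9) (called at line 36) -> gauge_drift([6, 9, 3, -3, 10, 3]) (called at line 27).
First divergence: position 4 — the faulty run's log ends after 3 lines; the working version continues with 'leaving gauge_drift with -3'.
Intended log window:
  2: probe_limits: 6 entries, threshold 9
  3: enter gauge_drift with 6 values
  4: leaving gauge_drift with -3
  5: settle_round: 6 entries, threshold 9
Execution walk:
  (no call completed)
Log origin:
  1: emitted by main (line 35)
  2: emitted by probe_limits (line 26)
  3: emitted by gauge_drift (line 2)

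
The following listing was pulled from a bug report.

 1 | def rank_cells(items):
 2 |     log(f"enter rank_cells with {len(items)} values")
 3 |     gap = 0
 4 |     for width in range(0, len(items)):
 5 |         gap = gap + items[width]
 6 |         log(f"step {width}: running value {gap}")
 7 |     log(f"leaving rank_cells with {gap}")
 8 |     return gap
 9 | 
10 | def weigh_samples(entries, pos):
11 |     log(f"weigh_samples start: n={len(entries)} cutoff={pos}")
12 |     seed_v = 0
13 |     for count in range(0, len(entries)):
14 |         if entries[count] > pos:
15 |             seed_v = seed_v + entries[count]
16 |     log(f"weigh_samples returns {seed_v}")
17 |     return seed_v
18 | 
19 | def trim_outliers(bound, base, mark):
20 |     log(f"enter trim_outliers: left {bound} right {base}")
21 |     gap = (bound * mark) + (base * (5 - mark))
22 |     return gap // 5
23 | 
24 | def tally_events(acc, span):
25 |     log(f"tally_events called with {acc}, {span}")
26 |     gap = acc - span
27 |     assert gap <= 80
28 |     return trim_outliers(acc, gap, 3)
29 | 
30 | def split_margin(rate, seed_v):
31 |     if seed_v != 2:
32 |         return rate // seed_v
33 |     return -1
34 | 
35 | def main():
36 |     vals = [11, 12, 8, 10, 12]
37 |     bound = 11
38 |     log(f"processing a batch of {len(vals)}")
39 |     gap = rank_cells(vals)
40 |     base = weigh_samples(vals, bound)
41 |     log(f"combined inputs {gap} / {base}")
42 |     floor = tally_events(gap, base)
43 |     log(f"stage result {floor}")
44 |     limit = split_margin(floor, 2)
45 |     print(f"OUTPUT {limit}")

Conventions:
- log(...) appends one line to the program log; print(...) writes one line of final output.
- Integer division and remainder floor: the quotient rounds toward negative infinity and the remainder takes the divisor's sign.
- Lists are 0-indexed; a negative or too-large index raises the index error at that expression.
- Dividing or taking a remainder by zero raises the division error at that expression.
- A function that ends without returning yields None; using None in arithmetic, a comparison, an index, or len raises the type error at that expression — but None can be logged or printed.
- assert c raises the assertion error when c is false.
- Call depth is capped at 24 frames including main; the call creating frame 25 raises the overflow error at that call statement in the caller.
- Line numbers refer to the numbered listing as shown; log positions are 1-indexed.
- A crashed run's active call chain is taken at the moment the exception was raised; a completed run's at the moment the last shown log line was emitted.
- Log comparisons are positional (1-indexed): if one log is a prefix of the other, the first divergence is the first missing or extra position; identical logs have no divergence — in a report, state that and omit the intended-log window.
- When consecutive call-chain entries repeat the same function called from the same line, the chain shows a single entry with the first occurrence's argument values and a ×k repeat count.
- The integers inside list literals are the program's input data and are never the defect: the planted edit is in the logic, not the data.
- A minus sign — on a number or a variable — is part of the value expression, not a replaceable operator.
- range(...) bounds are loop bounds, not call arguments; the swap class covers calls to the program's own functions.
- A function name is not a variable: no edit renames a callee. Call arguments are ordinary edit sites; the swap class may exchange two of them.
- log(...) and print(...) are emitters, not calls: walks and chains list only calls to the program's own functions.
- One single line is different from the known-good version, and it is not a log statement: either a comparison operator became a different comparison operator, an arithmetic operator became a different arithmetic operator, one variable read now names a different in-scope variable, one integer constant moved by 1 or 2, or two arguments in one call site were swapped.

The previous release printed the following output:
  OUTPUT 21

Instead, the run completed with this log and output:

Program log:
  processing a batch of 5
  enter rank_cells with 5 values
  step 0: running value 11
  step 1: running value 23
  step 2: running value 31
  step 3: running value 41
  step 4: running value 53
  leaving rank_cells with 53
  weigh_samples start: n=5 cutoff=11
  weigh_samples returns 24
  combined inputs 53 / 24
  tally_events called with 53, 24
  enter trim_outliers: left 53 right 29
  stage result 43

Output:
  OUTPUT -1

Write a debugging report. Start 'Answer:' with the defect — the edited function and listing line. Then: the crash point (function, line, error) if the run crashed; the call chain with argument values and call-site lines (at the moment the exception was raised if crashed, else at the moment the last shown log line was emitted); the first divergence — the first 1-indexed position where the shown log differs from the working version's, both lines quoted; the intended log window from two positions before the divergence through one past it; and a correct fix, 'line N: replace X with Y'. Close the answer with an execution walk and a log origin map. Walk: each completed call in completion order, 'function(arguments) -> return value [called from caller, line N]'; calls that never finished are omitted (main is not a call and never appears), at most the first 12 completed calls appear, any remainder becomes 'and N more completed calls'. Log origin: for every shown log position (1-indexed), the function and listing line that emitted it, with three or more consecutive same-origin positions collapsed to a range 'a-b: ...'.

Answer: the defect is in split_margin at line 31.
Key fact: No log line changed; the fault shows up purely in the output.
Call chain: main.
First divergence: none (the log streams are identical).
Execution walk:
  rank_cells([11, 12, 8, 10, 12]) -> 53  [called from main, line 39]
  weigh_samples([11, 12, 8, 10, 12], 11) -> 24  [called from main, line 40]
  trim_outliers(53, 29, 3) -> 43  [called from tally_events, line 28]
  tally_events(53, 24) -> 43  [called from main, line 42]
  split_margin(43, 2) -> -1  [called from main, line 44]
Origin of each log line:
  1 — main, line 38
  2 — rank_cells, line 2
  3-7 — rank_cells, line 6
  8 — rank_cells, line 7
  9 — weigh_samples, line 11
  10 — weigh_samples, line 16
  11 — main, line 41
  12 — tally_events, line 25
  13 — trim_outliers, line 20
  14 — main, line 43
A correct fix: line 31: replace `2` with `0`.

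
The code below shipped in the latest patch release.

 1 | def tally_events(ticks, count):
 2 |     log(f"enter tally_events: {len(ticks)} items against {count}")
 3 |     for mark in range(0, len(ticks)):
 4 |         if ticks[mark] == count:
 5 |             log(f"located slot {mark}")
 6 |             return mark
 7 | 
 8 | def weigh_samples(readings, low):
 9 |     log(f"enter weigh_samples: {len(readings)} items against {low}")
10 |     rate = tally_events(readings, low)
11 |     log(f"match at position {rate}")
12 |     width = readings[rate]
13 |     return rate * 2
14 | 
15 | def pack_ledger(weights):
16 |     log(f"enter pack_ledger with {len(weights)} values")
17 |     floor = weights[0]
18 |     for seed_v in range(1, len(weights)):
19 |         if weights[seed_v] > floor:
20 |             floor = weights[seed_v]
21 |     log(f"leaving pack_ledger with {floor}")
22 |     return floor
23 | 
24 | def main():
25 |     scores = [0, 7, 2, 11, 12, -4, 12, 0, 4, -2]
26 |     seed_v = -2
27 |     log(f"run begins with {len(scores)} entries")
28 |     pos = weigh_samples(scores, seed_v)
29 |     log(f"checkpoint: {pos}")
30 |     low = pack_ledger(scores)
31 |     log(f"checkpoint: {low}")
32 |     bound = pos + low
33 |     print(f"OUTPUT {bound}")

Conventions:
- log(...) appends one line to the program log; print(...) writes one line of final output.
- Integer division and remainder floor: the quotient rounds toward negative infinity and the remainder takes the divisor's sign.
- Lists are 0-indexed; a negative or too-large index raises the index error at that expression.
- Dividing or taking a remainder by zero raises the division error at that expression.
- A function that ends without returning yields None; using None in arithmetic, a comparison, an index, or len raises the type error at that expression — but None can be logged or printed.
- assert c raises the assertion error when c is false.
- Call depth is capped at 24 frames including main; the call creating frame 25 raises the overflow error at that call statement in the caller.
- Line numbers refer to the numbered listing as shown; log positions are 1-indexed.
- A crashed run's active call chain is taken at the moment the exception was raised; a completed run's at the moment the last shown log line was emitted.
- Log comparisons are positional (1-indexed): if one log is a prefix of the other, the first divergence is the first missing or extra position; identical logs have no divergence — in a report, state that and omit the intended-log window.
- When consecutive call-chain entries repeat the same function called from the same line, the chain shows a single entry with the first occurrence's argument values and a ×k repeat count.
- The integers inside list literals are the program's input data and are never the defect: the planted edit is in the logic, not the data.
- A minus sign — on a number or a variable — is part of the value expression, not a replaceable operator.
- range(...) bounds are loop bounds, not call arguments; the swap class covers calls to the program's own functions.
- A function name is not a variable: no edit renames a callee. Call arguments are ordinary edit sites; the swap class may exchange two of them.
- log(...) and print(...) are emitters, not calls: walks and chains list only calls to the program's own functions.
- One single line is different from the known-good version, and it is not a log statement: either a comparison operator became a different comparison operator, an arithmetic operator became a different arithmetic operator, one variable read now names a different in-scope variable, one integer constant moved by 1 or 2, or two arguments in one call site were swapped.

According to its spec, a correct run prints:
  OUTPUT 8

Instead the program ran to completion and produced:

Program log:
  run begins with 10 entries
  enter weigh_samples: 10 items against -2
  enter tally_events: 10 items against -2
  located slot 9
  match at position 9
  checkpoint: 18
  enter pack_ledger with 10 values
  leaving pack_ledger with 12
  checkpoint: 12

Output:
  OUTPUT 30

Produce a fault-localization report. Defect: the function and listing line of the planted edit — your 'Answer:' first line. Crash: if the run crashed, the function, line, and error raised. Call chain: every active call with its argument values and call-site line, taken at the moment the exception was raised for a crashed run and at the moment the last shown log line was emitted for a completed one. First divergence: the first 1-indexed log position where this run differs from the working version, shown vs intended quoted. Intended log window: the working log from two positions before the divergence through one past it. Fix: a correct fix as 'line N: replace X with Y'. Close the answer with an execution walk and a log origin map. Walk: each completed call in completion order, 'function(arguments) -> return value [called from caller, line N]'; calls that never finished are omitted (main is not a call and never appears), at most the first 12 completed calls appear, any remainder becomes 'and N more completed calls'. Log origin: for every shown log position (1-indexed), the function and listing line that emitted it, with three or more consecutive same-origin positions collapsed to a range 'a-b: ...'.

Answer: the defect is in weigh_samples at line 13.
Key observation: The log first diverges at position 6: the faulty run prints 'checkpoint: 18' where the working version prints 'checkpoint: -4'.
Call chain: main.
First divergence: position 6 — shown 'checkpoint: 18', intended 'checkpoint: -4'.
Intended log window:
  4: located slot 9
  5: match at position 9
  6: checkpoint: -4
  7: enter pack_ledger with 10 values
Execution walk:
  tally_events([0, 7, 2, 11, 12, -4, 12, 0, 4, -2], -2) -> 9  [called from weigh_samples, line 10]
  weigh_samples([0, 7, 2, 11, 12, -4, 12, 0, 4, -2], -2) -> 18  [called from main, line 28]
  pack_ledger([0, 7, 2, 11, 12, -4, 12, 0, 4, -2]) -> 12  [called from main, line 30]
Origin of each log line:
  1 — main, line 27
  2 — weigh_samples, line 9
  3 — tally_events, line 2
  4 — tally_events, line 5
  5 — weigh_samples, line 11
  6 — main, line 29
  7 — pack_ledger, line 16
  8 — pack_ledger, line 21
  9 — main, line 31
A correct fix: line 13: replace `rate` with `width`.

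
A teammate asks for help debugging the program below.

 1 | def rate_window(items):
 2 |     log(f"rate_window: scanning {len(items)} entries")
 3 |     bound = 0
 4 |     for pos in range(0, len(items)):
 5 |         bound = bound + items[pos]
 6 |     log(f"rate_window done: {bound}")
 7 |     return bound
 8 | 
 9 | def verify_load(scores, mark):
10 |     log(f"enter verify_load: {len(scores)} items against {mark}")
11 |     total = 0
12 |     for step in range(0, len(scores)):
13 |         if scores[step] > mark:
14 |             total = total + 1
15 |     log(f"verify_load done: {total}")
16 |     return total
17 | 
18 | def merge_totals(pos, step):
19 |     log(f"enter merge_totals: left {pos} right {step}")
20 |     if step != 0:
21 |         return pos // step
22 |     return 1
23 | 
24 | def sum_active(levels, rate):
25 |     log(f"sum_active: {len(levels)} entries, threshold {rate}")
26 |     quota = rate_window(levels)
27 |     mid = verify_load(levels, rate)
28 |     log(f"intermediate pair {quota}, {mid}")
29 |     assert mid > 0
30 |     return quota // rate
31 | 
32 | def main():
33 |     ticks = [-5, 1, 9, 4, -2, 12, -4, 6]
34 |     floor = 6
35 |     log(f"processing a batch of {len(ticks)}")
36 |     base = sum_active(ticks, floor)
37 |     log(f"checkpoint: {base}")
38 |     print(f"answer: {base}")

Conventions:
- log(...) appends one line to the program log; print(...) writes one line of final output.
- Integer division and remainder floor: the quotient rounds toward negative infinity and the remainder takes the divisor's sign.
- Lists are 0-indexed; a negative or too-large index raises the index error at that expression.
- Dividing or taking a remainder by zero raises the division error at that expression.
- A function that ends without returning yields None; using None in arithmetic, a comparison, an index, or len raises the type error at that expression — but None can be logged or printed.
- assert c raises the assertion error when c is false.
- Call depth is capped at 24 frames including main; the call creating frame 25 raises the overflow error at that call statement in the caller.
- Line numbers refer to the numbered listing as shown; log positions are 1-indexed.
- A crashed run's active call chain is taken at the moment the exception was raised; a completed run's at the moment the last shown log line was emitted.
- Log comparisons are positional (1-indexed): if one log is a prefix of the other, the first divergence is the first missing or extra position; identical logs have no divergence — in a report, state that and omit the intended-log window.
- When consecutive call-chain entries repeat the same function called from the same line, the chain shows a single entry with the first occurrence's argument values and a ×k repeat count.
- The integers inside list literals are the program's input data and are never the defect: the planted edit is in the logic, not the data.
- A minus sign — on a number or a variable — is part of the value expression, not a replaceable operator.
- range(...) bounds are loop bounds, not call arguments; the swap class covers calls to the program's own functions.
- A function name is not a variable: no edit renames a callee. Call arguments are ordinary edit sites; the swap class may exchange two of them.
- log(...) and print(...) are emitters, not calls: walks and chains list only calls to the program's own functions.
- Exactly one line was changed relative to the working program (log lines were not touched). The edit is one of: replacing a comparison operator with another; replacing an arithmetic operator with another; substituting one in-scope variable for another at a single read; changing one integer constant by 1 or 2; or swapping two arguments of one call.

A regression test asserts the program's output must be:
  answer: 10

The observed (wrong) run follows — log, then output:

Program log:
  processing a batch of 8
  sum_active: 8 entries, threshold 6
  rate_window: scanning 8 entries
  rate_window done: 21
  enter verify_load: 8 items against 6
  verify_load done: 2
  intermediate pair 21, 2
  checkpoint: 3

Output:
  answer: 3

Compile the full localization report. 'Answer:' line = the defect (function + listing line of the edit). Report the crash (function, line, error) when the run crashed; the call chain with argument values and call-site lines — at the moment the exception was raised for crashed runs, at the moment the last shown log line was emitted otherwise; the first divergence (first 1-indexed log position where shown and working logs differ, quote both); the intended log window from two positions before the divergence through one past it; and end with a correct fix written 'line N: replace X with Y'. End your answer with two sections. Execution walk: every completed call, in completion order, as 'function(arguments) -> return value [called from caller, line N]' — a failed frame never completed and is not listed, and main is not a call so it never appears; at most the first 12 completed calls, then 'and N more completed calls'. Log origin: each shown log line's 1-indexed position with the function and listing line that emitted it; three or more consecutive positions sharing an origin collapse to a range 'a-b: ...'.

Answer: the defect is in sum_active at line 30.
Key fact: The earliest visible damage is log position 8 — 'checkpoint: 3' rather than the intended 'checkpoint: 10'.
Call chain: main.
First divergence: position 8 — shown 'checkpoint: 3', intended 'checkpoint: 10'.
Intended log window:
  6: verify_load done: 2
  7: intermediate pair 21, 2
  8: checkpoint: 10
Execution walk:
  rate_window([-5, 1, 9, 4, -2, 12, -4, 6]) -> 21  [called from sum_active, line 26]
  verify_load([-5, 1, 9, 4, -2, 12, -4, 6], 6) -> 2  [called from sum_active, line 27]
  sum_active([-5, 1, 9, 4, -2, 12, -4, 6], 6) -> 3  [called from main, line 36]
Log origin:
  1: from main, line 35
  2: from sum_active, line 25
  3: from rate_window, line 2
  4: from rate_window, line 6
  5: from verify_load, line 10
  6: from verify_load, line 15
  7: from sum_active, line 28
  8: from main, line 37
A correct fix: line 30: replace `rate` with `mid`.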